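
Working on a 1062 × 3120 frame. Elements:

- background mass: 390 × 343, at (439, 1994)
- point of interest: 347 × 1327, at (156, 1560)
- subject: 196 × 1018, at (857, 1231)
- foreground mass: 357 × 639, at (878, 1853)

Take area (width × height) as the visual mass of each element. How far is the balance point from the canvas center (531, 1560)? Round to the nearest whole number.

≈ 70

Areas → weights: background mass 390·343 = 133770, point of interest 347·1327 = 460469, subject 196·1018 = 199528, foreground mass 357·639 = 228123; Σw = 1021890.
Σw·x = 133770·439 + 460469·156 + 199528·857 + 228123·878 = 501845684, so x̄ = 501845684/1021890 ≈ 491.10.
Σw·y = 133770·1994 + 460469·1560 + 199528·1231 + 228123·1853 = 1653399907, so ȳ = 1653399907/1021890 ≈ 1617.98.
Offset from (531, 1560): Δx ≈ -39.90, Δy ≈ 57.98; distance = √(Δx² + Δy²) ≈ 70.39.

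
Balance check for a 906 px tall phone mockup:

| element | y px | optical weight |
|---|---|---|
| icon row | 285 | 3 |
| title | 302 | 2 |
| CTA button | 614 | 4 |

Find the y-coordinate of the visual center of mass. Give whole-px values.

Σw = 3 + 2 + 4 = 9.
Σw·y = 3·285 + 2·302 + 4·614 = 3915, so ȳ = 3915/9 ≈ 435.00.

y ≈ 435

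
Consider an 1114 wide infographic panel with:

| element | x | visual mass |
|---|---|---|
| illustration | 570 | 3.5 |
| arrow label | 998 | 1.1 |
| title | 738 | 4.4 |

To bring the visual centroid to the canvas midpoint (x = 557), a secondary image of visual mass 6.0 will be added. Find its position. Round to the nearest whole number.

After adding the secondary image, total weight = 3.5 + 1.1 + 4.4 + 6.0 = 15.0.
Along x: (6340.0 + 6.0·x) / 15.0 = 557 (existing moment 3.5·570 + 1.1·998 + 4.4·738 = 6340.0) ⇒ x = (8355.0 − 6340.0) / 6.0 ≈ 335.83.

x ≈ 336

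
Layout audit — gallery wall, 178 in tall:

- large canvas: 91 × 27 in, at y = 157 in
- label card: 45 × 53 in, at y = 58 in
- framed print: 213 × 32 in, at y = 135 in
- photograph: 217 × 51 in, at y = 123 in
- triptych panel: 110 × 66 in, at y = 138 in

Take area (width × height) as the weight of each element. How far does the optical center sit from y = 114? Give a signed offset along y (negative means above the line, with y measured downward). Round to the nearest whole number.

≈ 13 in

Taking area as weight: large canvas 91·27 = 2457, label card 45·53 = 2385, framed print 213·32 = 6816, photograph 217·51 = 11067, triptych panel 110·66 = 7260. Sum 29985.
y: (2457·157 + 2385·58 + 6816·135 + 11067·123 + 7260·138) / 29985 = 3807360 / 29985 ≈ 126.98
Against y = 114, that's 126.98 − 114 = 12.98.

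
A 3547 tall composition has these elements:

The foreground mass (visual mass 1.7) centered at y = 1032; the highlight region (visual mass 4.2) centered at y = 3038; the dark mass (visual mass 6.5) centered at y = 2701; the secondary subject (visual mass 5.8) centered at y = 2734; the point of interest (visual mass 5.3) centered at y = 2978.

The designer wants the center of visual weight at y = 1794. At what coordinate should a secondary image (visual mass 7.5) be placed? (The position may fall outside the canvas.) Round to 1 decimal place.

New total weight: (1.7 + 4.2 + 6.5 + 5.8 + 5.3) + 7.5 = 31.0.
y: target moment 31.0×1794 = 55614.0; current 1.7·1032 + 4.2·3038 + 6.5·2701 + 5.8·2734 + 5.3·2978 = 63711.1; the secondary image supplies -8097.1, so y = -8097.1/7.5 ≈ -1079.61.

y ≈ -1079.6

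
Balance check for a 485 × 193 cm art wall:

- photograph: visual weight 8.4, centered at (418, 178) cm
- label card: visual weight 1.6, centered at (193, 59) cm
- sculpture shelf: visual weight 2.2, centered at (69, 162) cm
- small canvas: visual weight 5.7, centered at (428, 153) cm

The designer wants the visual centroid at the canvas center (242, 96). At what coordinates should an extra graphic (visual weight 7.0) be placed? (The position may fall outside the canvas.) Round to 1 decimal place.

(-55.1, -61.1)

New total weight: (8.4 + 1.6 + 2.2 + 5.7) + 7.0 = 24.9.
x: need Σw·x = 24.9·242 = 6025.8. Existing = 8.4·418 + 1.6·193 + 2.2·69 + 5.7·428 = 6411.4. Remainder -385.6 / 7.0 ≈ -55.09.
y: need Σw·y = 24.9·96 = 2390.4. Existing = 8.4·178 + 1.6·59 + 2.2·162 + 5.7·153 = 2818.1. Remainder -427.7 / 7.0 ≈ -61.10.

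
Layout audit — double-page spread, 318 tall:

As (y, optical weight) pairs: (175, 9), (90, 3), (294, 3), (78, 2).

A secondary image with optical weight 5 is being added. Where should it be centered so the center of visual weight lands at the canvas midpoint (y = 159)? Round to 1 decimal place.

After adding the secondary image, total weight = 9 + 3 + 3 + 2 + 5 = 22.
y: target moment 22×159 = 3498; current 9·175 + 3·90 + 3·294 + 2·78 = 2883; the secondary image supplies 615, so y = 615/5 ≈ 123.00.

y ≈ 123.0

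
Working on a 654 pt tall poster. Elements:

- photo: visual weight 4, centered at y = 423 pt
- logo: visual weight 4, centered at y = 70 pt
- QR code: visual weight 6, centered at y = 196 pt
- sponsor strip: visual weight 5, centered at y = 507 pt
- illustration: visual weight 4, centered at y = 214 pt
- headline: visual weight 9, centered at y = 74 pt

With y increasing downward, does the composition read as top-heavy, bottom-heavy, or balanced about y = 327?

top-heavy

Σw = 4 + 4 + 6 + 5 + 4 + 9 = 32.
Σw·y = 7205; ȳ = 7205/32 ≈ 225.16.
225.2 lies above (smaller y than) the midline 327, so the layout is top-heavy.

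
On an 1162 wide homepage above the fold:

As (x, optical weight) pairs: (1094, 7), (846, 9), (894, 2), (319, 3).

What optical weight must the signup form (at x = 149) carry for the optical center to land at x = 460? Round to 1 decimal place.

w ≈ 26.9

Existing Σw = 21 (7 + 9 + 2 + 3); existing moment 7·1094 + 9·846 + 2·894 + 3·319 = 18017.
Set Σw·x/Σw = 460: (18017 + 149w) = 460·(21 + w).
Solving: w = (460·21 − 18017) / (149 − 460) = -8357 / -311 ≈ 26.87.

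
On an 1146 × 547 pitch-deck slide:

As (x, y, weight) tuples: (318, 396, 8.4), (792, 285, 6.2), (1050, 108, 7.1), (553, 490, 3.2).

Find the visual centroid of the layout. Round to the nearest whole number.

Σw = 8.4 + 6.2 + 7.1 + 3.2 = 24.9.
x-moment: 8.4·318 + 6.2·792 + 7.1·1050 + 3.2·553 = 16806.2; centroid 16806.2/24.9 ≈ 674.95.
y-moment: 8.4·396 + 6.2·285 + 7.1·108 + 3.2·490 = 7428.2; centroid 7428.2/24.9 ≈ 298.32.

(675, 298)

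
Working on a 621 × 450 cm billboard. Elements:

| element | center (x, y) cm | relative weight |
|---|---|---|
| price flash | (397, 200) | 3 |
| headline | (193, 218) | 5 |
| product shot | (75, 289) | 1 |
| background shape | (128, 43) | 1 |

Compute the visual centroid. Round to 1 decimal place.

Σw = 3 + 5 + 1 + 1 = 10.
x-moment: 3·397 + 5·193 + 1·75 + 1·128 = 2359; centroid 2359/10 ≈ 235.90.
y-moment: 3·200 + 5·218 + 1·289 + 1·43 = 2022; centroid 2022/10 ≈ 202.20.

(235.9, 202.2)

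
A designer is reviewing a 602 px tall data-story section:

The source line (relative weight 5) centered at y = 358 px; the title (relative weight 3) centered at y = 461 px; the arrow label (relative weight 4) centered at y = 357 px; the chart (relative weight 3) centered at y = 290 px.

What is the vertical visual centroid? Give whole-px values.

y ≈ 365

Σw = 5 + 3 + 4 + 3 = 15.
Σw·y = 5·358 + 3·461 + 4·357 + 3·290 = 5471, so ȳ = 5471/15 ≈ 364.73.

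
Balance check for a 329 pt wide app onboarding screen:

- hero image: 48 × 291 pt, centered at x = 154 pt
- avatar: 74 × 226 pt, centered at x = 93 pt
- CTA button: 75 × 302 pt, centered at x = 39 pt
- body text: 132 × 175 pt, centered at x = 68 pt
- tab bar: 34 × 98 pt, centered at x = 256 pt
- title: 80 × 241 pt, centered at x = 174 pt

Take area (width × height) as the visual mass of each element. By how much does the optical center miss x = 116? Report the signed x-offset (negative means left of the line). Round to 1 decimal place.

≈ -11.3 pt

Areas: hero image 48·291 = 13968, avatar 74·226 = 16724, CTA button 75·302 = 22650, body text 132·175 = 23100, tab bar 34·98 = 3332, title 80·241 = 19280. Total weight = 99054.
x: (13968·154 + 16724·93 + 22650·39 + 23100·68 + 3332·256 + 19280·174) / 99054 = 10368266 / 99054 ≈ 104.67
Offset from x = 116: 104.67 − 116 ≈ -11.33.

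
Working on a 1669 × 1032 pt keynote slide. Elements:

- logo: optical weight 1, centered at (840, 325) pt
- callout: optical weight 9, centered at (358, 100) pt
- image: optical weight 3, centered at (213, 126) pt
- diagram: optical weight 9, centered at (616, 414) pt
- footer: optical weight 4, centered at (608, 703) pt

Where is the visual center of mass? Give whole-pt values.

(488, 313)

Weights sum to 1 + 9 + 3 + 9 + 4 = 26.
x-moment: 1·840 + 9·358 + 3·213 + 9·616 + 4·608 = 12677; centroid 12677/26 ≈ 487.58.
y-moment: 1·325 + 9·100 + 3·126 + 9·414 + 4·703 = 8141; centroid 8141/26 ≈ 313.12.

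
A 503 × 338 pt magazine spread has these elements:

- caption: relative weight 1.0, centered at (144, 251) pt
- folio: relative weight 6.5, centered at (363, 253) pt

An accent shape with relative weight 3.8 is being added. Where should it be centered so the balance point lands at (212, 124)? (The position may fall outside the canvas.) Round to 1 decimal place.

(-28.4, -130.1)

With the accent shape, Σw becomes 1.0 + 6.5 + 3.8 = 11.3.
x: target moment 11.3×212 = 2395.6; current 1.0·144 + 6.5·363 = 2503.5; the accent shape supplies -107.9, so x = -107.9/3.8 ≈ -28.39.
y: target moment 11.3×124 = 1401.2; current 1.0·251 + 6.5·253 = 1895.5; the accent shape supplies -494.3, so y = -494.3/3.8 ≈ -130.08.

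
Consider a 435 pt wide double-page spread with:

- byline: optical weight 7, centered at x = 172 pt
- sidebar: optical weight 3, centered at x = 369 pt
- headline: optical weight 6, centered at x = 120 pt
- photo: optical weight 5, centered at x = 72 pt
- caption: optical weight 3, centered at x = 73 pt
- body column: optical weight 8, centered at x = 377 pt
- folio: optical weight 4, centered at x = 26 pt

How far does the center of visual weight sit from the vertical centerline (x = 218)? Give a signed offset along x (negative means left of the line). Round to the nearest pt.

≈ -31 pt

Σw = 7 + 3 + 6 + 5 + 3 + 8 + 4 = 36.
x: moment 6730 / weight 36 ≈ 186.94
Offset from x = 218: 186.94 − 218 ≈ -31.06.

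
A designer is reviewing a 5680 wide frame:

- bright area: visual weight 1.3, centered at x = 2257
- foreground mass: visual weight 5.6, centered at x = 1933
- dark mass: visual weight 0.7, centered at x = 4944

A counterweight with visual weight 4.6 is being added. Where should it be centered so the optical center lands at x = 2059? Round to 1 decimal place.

New total weight: (1.3 + 5.6 + 0.7) + 4.6 = 12.2.
x: need Σw·x = 12.2·2059 = 25119.8. Existing = 1.3·2257 + 5.6·1933 + 0.7·4944 = 17219.7. Remainder 7900.1 / 4.6 ≈ 1717.41.

x ≈ 1717.4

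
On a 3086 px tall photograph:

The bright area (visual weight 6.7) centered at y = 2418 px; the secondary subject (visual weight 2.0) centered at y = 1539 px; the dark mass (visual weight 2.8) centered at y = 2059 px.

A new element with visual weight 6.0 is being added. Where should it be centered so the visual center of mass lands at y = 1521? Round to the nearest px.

New total weight: (6.7 + 2.0 + 2.8) + 6.0 = 17.5.
y: need Σw·y = 17.5·1521 = 26617.5. Existing = 6.7·2418 + 2.0·1539 + 2.8·2059 = 25043.8. Remainder 1573.7 / 6.0 ≈ 262.28.

y ≈ 262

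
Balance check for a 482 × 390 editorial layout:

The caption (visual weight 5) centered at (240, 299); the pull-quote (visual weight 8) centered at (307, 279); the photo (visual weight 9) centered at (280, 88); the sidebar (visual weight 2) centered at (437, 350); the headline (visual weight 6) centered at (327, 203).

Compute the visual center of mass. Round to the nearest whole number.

(300, 215)

Total weight = 5 + 8 + 9 + 2 + 6 = 30.
x-moment: 5·240 + 8·307 + 9·280 + 2·437 + 6·327 = 9012; centroid 9012/30 ≈ 300.40.
y-moment: 5·299 + 8·279 + 9·88 + 2·350 + 6·203 = 6437; centroid 6437/30 ≈ 214.57.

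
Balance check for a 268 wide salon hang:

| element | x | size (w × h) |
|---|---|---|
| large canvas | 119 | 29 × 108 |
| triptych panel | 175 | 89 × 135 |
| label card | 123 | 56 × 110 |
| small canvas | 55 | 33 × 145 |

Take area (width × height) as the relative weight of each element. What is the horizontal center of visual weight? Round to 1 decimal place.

x ≈ 134.0

Areas → weights: large canvas 29·108 = 3132, triptych panel 89·135 = 12015, label card 56·110 = 6160, small canvas 33·145 = 4785; Σw = 26092.
x-moment: 3132·119 + 12015·175 + 6160·123 + 4785·55 = 3496188; centroid 3496188/26092 ≈ 133.99.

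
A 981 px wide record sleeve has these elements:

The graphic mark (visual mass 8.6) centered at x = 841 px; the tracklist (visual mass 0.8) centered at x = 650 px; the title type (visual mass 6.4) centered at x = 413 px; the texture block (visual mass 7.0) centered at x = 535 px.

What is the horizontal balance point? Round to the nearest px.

x ≈ 620

Σw = 8.6 + 0.8 + 6.4 + 7.0 = 22.8.
Σw·x = 8.6·841 + 0.8·650 + 6.4·413 + 7.0·535 = 14140.8, so x̄ = 14140.8/22.8 ≈ 620.21.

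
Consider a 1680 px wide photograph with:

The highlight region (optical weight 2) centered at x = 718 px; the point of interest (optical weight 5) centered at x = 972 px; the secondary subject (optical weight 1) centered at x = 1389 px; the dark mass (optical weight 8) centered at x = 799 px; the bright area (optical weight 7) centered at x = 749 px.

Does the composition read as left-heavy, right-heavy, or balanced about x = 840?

balanced

Total weight = 2 + 5 + 1 + 8 + 7 = 23.
Σw·x = 2·718 + 5·972 + 1·1389 + 8·799 + 7·749 = 19320, so x̄ = 19320/23 ≈ 840.00.
The centroid 840.00 matches the midline at 840, so the layout is balanced.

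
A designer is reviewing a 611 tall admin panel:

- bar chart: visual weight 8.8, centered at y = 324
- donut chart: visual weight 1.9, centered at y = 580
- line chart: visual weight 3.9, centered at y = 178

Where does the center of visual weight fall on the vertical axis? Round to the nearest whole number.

y ≈ 318

Weights sum to 8.8 + 1.9 + 3.9 = 14.6.
Σw·y = 8.8·324 + 1.9·580 + 3.9·178 = 4647.4, so ȳ = 4647.4/14.6 ≈ 318.32.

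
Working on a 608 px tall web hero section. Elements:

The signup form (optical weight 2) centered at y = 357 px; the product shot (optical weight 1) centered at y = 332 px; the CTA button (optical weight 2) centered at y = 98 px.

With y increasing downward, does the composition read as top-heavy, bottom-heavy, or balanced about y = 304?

top-heavy

Σw = 2 + 1 + 2 = 5.
y: (2·357 + 1·332 + 2·98) / 5 = 1242 / 5 ≈ 248.40
248.4 lies above (smaller y than) the midline 304, so the layout is top-heavy.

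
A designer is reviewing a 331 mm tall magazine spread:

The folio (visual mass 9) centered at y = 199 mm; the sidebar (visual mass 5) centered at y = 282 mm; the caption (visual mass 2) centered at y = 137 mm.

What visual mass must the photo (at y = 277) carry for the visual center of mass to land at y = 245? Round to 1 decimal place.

Fixed elements: Σw = 9 + 5 + 2 = 16, Σw·y = 9·199 + 5·282 + 2·137 = 3475.
Balance at y = 245 requires (3475 + w·277) / (16 + w) = 245.
So w = (245·16 − 3475)/(277 − 245) = 445/32 ≈ 13.91.

w ≈ 13.9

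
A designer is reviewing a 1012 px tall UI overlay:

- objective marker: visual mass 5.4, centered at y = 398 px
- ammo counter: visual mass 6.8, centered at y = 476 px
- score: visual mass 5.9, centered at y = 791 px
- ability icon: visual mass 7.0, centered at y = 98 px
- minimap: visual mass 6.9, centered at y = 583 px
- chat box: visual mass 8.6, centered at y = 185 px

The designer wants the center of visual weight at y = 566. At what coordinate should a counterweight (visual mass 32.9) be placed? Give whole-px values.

New total weight: (5.4 + 6.8 + 5.9 + 7.0 + 6.9 + 8.6) + 32.9 = 73.5.
y: need Σw·y = 73.5·566 = 41601.0. Existing = 5.4·398 + 6.8·476 + 5.9·791 + 7.0·98 + 6.9·583 + 8.6·185 = 16352.6. Remainder 25248.4 / 32.9 ≈ 767.43.

y ≈ 767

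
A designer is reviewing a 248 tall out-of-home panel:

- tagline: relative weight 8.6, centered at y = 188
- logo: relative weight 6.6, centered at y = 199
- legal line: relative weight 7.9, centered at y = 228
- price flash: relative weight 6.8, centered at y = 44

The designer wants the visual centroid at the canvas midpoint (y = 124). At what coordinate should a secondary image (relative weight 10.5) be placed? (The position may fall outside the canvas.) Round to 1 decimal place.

With the secondary image, Σw becomes 8.6 + 6.6 + 7.9 + 6.8 + 10.5 = 40.4.
y: target moment 40.4×124 = 5009.6; current 8.6·188 + 6.6·199 + 7.9·228 + 6.8·44 = 5030.6; the secondary image supplies -21.0, so y = -21.0/10.5 ≈ -2.00.

y ≈ -2.0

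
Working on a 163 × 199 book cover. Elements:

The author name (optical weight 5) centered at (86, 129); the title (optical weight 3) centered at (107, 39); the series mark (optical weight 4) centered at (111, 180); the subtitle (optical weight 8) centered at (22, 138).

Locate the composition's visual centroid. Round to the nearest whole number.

Σw = 5 + 3 + 4 + 8 = 20.
x: (5·86 + 3·107 + 4·111 + 8·22) / 20 = 1371 / 20 ≈ 68.55
y: (5·129 + 3·39 + 4·180 + 8·138) / 20 = 2586 / 20 ≈ 129.30

(69, 129)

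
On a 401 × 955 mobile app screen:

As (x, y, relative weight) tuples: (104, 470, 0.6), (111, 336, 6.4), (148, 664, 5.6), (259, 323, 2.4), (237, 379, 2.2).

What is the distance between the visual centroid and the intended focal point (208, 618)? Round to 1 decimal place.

≈ 173.7

Weights sum to 0.6 + 6.4 + 5.6 + 2.4 + 2.2 = 17.2.
x-moment: 0.6·104 + 6.4·111 + 5.6·148 + 2.4·259 + 2.2·237 = 2744.6; centroid 2744.6/17.2 ≈ 159.57.
y-moment: 0.6·470 + 6.4·336 + 5.6·664 + 2.4·323 + 2.2·379 = 7759.8; centroid 7759.8/17.2 ≈ 451.15.
Offset from (208, 618): Δx ≈ -48.43, Δy ≈ -166.85; distance = √(Δx² + Δy²) ≈ 173.74.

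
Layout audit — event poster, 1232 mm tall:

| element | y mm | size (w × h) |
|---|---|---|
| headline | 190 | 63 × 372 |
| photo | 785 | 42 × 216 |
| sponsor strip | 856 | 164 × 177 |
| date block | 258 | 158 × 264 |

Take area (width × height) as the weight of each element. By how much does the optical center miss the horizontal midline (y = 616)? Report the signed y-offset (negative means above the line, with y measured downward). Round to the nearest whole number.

≈ -159 mm

Areas: headline 63·372 = 23436, photo 42·216 = 9072, sponsor strip 164·177 = 29028, date block 158·264 = 41712. Total weight = 103248.
y-moment: 23436·190 + 9072·785 + 29028·856 + 41712·258 = 47184024; centroid 47184024/103248 ≈ 457.00.
Offset from y = 616: 457.00 − 616 ≈ -159.00.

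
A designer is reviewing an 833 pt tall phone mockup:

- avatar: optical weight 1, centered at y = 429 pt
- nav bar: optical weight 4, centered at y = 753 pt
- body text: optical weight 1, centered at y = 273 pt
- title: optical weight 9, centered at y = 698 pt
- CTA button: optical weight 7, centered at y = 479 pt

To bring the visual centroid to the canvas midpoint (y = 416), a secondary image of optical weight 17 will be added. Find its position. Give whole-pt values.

y ≈ 169

After adding the secondary image, total weight = 1 + 4 + 1 + 9 + 7 + 17 = 39.
Along y: (13349 + 17·y) / 39 = 416 (existing moment 1·429 + 4·753 + 1·273 + 9·698 + 7·479 = 13349) ⇒ y = (16224 − 13349) / 17 ≈ 169.12.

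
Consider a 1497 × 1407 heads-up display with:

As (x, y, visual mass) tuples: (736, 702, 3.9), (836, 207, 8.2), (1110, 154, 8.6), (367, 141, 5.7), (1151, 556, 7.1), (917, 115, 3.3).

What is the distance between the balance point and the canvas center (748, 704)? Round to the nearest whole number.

Weights sum to 3.9 + 8.2 + 8.6 + 5.7 + 7.1 + 3.3 = 36.8.
Σw·x = 32561.7; x̄ = 32561.7/36.8 ≈ 884.83.
Σw·y = 10890.4; ȳ = 10890.4/36.8 ≈ 295.93.
From (748, 704): dx = 136.83, dy = -408.07, so the distance is √(dx²+dy²) ≈ 430.39.

≈ 430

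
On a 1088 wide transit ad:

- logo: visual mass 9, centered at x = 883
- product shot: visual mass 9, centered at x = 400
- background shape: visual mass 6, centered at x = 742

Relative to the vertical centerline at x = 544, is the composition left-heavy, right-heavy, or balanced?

Total weight = 9 + 9 + 6 = 24.
x: (9·883 + 9·400 + 6·742) / 24 = 15999 / 24 ≈ 666.62
666.6 lies right of the midline 544, so the layout is right-heavy.

right-heavy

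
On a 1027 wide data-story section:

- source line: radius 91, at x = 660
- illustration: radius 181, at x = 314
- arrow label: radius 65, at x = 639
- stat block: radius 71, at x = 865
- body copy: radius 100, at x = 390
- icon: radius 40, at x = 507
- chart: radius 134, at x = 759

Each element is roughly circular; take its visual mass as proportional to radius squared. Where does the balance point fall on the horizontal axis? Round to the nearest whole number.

r² weights: source line 91² = 8281, illustration 181² = 32761, arrow label 65² = 4225, stat block 71² = 5041, body copy 100² = 10000, icon 40² = 1600, chart 134² = 17956. Total = 79864.
x: (8281·660 + 32761·314 + 4225·639 + 5041·865 + 10000·390 + 1600·507 + 17956·759) / 79864 = 41152458 / 79864 ≈ 515.28

x ≈ 515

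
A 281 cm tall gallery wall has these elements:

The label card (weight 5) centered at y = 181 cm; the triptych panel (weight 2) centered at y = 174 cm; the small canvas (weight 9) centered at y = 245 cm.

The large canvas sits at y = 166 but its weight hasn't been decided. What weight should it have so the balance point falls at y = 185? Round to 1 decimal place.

Known weights sum to 5 + 2 + 9 = 16; their moment is 5·181 + 2·174 + 9·245 = 3458.
Balance at y = 185 requires (3458 + w·166) / (16 + w) = 185.
So w = (185·16 − 3458)/(166 − 185) = -498/-19 ≈ 26.21.

w ≈ 26.2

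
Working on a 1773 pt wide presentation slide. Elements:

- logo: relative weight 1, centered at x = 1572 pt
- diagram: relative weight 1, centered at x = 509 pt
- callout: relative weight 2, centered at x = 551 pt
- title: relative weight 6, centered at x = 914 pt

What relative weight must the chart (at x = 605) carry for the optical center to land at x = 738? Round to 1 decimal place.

w ≈ 9.7

Fixed elements: Σw = 1 + 1 + 2 + 6 = 10, Σw·x = 1·1572 + 1·509 + 2·551 + 6·914 = 8667.
For the centroid to hit 738: (8667 + w·605) / (10 + w) = 738.
Rearranging, w·(605 − 738) = 738·10 − 8667 = -1287, so w ≈ -1287/-133 = 9.68.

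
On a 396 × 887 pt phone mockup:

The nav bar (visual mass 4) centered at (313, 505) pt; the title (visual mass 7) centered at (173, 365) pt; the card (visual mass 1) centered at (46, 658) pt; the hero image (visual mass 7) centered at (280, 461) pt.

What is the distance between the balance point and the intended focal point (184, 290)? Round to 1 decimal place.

Total weight = 4 + 7 + 1 + 7 = 19.
x: (4·313 + 7·173 + 1·46 + 7·280) / 19 = 4469 / 19 ≈ 235.21
y: (4·505 + 7·365 + 1·658 + 7·461) / 19 = 8460 / 19 ≈ 445.26
From (184, 290): dx = 51.21, dy = 155.26, so the distance is √(dx²+dy²) ≈ 163.49.

≈ 163.5 pt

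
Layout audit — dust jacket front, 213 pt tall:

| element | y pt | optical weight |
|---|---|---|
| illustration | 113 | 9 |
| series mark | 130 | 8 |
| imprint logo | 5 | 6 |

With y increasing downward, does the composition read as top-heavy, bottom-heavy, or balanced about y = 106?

top-heavy

Σw = 9 + 8 + 6 = 23.
y-moment: 9·113 + 8·130 + 6·5 = 2087; centroid 2087/23 ≈ 90.74.
Since 90.7 is above (smaller y than) 106, the composition reads top-heavy.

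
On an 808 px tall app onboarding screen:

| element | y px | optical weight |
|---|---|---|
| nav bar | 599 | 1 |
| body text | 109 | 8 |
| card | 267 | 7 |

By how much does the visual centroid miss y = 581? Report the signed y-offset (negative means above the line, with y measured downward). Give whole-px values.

≈ -372 px

Σw = 1 + 8 + 7 = 16.
y: (1·599 + 8·109 + 7·267) / 16 = 3340 / 16 ≈ 208.75
Difference: 208.75 − 581 ≈ -372.25.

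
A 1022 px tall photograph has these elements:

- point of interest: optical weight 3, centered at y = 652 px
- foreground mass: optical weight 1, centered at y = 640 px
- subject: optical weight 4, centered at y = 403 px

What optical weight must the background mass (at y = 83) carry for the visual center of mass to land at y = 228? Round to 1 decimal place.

Known weights sum to 3 + 1 + 4 = 8; their moment is 3·652 + 1·640 + 4·403 = 4208.
Set Σw·y/Σw = 228: (4208 + 83w) = 228·(8 + w).
So w = (228·8 − 4208)/(83 − 228) = -2384/-145 ≈ 16.44.

w ≈ 16.4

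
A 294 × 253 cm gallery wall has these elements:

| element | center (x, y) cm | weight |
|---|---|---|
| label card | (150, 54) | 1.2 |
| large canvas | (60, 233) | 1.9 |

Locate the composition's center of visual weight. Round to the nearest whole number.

(95, 164)

Σw = 1.2 + 1.9 = 3.1.
x-moment: 1.2·150 + 1.9·60 = 294.0; centroid 294.0/3.1 ≈ 94.84.
y-moment: 1.2·54 + 1.9·233 = 507.5; centroid 507.5/3.1 ≈ 163.71.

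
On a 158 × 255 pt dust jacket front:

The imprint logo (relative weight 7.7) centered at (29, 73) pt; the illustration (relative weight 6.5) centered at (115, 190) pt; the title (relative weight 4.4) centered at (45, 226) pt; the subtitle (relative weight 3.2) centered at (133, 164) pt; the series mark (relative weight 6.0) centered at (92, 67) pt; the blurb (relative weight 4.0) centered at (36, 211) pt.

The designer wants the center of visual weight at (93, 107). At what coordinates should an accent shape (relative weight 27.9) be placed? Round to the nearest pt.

(117, 65)

After adding the accent shape, total weight = 7.7 + 6.5 + 4.4 + 3.2 + 6.0 + 4.0 + 27.9 = 59.7.
Along x: (2290.4 + 27.9·x) / 59.7 = 93 (existing moment 7.7·29 + 6.5·115 + 4.4·45 + 3.2·133 + 6.0·92 + 4.0·36 = 2290.4) ⇒ x = (5552.1 − 2290.4) / 27.9 ≈ 116.91.
Along y: (4562.3 + 27.9·y) / 59.7 = 107 (existing moment 7.7·73 + 6.5·190 + 4.4·226 + 3.2·164 + 6.0·67 + 4.0·211 = 4562.3) ⇒ y = (6387.9 − 4562.3) / 27.9 ≈ 65.43.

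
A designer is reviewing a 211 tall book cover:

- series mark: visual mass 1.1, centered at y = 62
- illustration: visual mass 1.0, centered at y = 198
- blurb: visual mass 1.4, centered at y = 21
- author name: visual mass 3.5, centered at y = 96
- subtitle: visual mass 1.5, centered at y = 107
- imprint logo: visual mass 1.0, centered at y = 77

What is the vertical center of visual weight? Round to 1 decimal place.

y ≈ 91.5

Weights sum to 1.1 + 1.0 + 1.4 + 3.5 + 1.5 + 1.0 = 9.5.
y: moment 869.1 / weight 9.5 ≈ 91.48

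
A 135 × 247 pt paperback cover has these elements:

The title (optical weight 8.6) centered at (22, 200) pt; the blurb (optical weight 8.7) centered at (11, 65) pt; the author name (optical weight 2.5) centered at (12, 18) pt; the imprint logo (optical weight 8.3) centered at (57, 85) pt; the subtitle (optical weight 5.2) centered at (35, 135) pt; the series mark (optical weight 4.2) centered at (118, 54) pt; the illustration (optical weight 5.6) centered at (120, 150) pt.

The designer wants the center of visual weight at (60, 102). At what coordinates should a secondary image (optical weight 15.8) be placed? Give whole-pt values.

New total weight: (8.6 + 8.7 + 2.5 + 8.3 + 5.2 + 4.2 + 5.6) + 15.8 = 58.9.
x: target moment 58.9×60 = 3534.0; current 8.6·22 + 8.7·11 + 2.5·12 + 8.3·57 + 5.2·35 + 4.2·118 + 5.6·120 = 2137.6; the secondary image supplies 1396.4, so x = 1396.4/15.8 ≈ 88.38.
y: target moment 58.9×102 = 6007.8; current 8.6·200 + 8.7·65 + 2.5·18 + 8.3·85 + 5.2·135 + 4.2·54 + 5.6·150 = 4804.8; the secondary image supplies 1203.0, so y = 1203.0/15.8 ≈ 76.14.

(88, 76)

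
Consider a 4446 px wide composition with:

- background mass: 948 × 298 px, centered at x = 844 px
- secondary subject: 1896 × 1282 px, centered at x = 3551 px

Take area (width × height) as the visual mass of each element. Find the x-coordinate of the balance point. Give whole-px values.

x ≈ 3269

Areas → weights: background mass 948·298 = 282504, secondary subject 1896·1282 = 2430672; Σw = 2713176.
x-moment: 282504·844 + 2430672·3551 = 8869749648; centroid 8869749648/2713176 ≈ 3269.14.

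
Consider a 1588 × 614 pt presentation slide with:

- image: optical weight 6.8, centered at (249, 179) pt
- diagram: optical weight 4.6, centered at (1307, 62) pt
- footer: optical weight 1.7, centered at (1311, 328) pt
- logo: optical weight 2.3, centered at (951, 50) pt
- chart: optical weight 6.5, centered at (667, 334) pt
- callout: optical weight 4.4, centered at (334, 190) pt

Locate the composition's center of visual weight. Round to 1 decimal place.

(681.6, 197.0)

Weights sum to 6.8 + 4.6 + 1.7 + 2.3 + 6.5 + 4.4 = 26.3.
Σw·x = 6.8·249 + 4.6·1307 + 1.7·1311 + 2.3·951 + 6.5·667 + 4.4·334 = 17926.5, so x̄ = 17926.5/26.3 ≈ 681.62.
Σw·y = 6.8·179 + 4.6·62 + 1.7·328 + 2.3·50 + 6.5·334 + 4.4·190 = 5182.0, so ȳ = 5182.0/26.3 ≈ 197.03.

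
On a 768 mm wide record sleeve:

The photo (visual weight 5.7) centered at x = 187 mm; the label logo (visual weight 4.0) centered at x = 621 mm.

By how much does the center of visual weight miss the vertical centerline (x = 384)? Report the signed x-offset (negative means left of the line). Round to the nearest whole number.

Weights sum to 5.7 + 4.0 = 9.7.
x-moment: 5.7·187 + 4.0·621 = 3549.9; centroid 3549.9/9.7 ≈ 365.97.
Difference: 365.97 − 384 ≈ -18.03.

≈ -18 mm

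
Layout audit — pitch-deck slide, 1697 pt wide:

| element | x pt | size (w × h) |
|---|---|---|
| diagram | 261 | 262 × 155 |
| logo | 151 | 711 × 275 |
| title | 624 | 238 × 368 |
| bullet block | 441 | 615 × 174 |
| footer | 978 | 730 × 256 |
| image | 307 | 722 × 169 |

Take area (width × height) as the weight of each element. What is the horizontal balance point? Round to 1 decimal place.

x ≈ 489.7

Areas: diagram 262·155 = 40610, logo 711·275 = 195525, title 238·368 = 87584, bullet block 615·174 = 107010, footer 730·256 = 186880, image 722·169 = 122018. Total weight = 739627.
x: moment 362195477 / weight 739627 ≈ 489.70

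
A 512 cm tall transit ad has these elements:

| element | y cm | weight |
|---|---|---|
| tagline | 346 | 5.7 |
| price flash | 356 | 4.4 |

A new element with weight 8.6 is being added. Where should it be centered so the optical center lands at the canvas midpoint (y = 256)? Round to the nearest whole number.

New total weight: (5.7 + 4.4) + 8.6 = 18.7.
y: target moment 18.7×256 = 4787.2; current 5.7·346 + 4.4·356 = 3538.6; the new element supplies 1248.6, so y = 1248.6/8.6 ≈ 145.19.

y ≈ 145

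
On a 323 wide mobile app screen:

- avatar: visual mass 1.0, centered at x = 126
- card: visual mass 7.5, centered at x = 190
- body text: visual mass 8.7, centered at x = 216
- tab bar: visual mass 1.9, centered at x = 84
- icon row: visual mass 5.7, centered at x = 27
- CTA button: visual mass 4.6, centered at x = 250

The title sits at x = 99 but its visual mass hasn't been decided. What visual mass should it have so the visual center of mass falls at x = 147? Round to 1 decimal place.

w ≈ 11.9

Existing Σw = 29.4 (1.0 + 7.5 + 8.7 + 1.9 + 5.7 + 4.6); existing moment 1.0·126 + 7.5·190 + 8.7·216 + 1.9·84 + 5.7·27 + 4.6·250 = 4893.7.
Balance at x = 147 requires (4893.7 + w·99) / (29.4 + w) = 147.
Rearranging, w·(99 − 147) = 147·29.4 − 4893.7 = -571.9, so w ≈ -571.9/-48 = 11.91.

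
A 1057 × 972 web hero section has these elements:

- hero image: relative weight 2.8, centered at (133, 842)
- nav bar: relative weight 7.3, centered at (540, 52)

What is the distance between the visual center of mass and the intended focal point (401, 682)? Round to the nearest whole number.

Weights sum to 2.8 + 7.3 = 10.1.
x-moment: 2.8·133 + 7.3·540 = 4314.4; centroid 4314.4/10.1 ≈ 427.17.
y-moment: 2.8·842 + 7.3·52 = 2737.2; centroid 2737.2/10.1 ≈ 271.01.
Offset from (401, 682): Δx ≈ 26.17, Δy ≈ -410.99; distance = √(Δx² + Δy²) ≈ 411.82.

≈ 412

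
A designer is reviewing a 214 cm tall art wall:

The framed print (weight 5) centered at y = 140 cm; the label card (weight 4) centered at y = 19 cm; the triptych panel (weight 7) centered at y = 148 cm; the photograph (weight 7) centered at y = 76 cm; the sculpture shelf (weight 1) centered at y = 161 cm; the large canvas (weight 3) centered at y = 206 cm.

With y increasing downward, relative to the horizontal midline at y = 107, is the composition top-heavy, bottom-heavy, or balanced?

Total weight = 5 + 4 + 7 + 7 + 1 + 3 = 27.
y: moment 3123 / weight 27 ≈ 115.67
115.7 vs midline 107 → bottom-heavy.

bottom-heavy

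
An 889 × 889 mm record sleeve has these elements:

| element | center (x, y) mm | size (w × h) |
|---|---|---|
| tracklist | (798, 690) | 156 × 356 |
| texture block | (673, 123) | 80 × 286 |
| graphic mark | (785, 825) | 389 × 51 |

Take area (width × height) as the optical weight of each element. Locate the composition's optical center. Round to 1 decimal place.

(766.3, 585.2)

Areas → weights: tracklist 156·356 = 55536, texture block 80·286 = 22880, graphic mark 389·51 = 19839; Σw = 98255.
x-moment: 55536·798 + 22880·673 + 19839·785 = 75289583; centroid 75289583/98255 ≈ 766.27.
y-moment: 55536·690 + 22880·123 + 19839·825 = 57501255; centroid 57501255/98255 ≈ 585.22.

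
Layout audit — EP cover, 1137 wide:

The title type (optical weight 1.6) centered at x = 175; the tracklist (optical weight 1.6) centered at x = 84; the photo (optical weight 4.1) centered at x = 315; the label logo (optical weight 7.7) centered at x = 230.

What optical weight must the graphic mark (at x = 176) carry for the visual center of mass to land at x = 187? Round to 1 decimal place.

w ≈ 61.1

Existing Σw = 15.0 (1.6 + 1.6 + 4.1 + 7.7); existing moment 1.6·175 + 1.6·84 + 4.1·315 + 7.7·230 = 3476.9.
Set Σw·x/Σw = 187: (3476.9 + 176w) = 187·(15.0 + w).
Rearranging, w·(176 − 187) = 187·15.0 − 3476.9 = -671.9, so w ≈ -671.9/-11 = 61.08.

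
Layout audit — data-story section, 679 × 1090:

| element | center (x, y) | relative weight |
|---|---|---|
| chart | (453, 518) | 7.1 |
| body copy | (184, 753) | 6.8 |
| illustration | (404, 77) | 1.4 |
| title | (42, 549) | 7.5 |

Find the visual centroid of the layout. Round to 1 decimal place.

Weights sum to 7.1 + 6.8 + 1.4 + 7.5 = 22.8.
x: (7.1·453 + 6.8·184 + 1.4·404 + 7.5·42) / 22.8 = 5348.1 / 22.8 ≈ 234.57
y: (7.1·518 + 6.8·753 + 1.4·77 + 7.5·549) / 22.8 = 13023.5 / 22.8 ≈ 571.21

(234.6, 571.2)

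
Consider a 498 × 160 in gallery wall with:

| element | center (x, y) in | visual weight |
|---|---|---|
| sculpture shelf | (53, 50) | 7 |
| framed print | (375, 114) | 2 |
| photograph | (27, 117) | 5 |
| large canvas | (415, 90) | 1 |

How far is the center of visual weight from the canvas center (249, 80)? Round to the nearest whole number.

Σw = 7 + 2 + 5 + 1 = 15.
Σw·x = 7·53 + 2·375 + 5·27 + 1·415 = 1671, so x̄ = 1671/15 ≈ 111.40.
Σw·y = 7·50 + 2·114 + 5·117 + 1·90 = 1253, so ȳ = 1253/15 ≈ 83.53.
From (249, 80): dx = -137.60, dy = 3.53, so the distance is √(dx²+dy²) ≈ 137.65.

≈ 138 in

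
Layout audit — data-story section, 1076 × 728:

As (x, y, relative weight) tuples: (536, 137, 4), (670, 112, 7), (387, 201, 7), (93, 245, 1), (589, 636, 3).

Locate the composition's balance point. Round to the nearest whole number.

Total weight = 4 + 7 + 7 + 1 + 3 = 22.
x: (4·536 + 7·670 + 7·387 + 1·93 + 3·589) / 22 = 11403 / 22 ≈ 518.32
y: (4·137 + 7·112 + 7·201 + 1·245 + 3·636) / 22 = 4892 / 22 ≈ 222.36

(518, 222)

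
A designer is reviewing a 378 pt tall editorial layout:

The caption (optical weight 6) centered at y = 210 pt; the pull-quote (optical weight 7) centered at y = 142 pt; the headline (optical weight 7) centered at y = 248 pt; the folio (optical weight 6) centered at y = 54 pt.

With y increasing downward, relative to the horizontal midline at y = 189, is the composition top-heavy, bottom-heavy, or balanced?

Weights sum to 6 + 7 + 7 + 6 = 26.
Σw·y = 6·210 + 7·142 + 7·248 + 6·54 = 4314, so ȳ = 4314/26 ≈ 165.92.
Since 165.9 is above (smaller y than) 189, the composition reads top-heavy.

top-heavy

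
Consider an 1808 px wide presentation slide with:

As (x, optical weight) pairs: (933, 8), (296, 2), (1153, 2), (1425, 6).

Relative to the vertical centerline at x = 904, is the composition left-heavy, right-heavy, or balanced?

Total weight = 8 + 2 + 2 + 6 = 18.
x-moment: 8·933 + 2·296 + 2·1153 + 6·1425 = 18912; centroid 18912/18 ≈ 1050.67.
1050.7 vs midline 904 → right-heavy.

right-heavy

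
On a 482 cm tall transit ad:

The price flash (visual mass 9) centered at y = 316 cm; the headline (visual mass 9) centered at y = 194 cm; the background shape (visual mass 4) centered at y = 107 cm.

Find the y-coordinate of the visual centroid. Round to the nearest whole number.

Total weight = 9 + 9 + 4 = 22.
Σw·y = 9·316 + 9·194 + 4·107 = 5018, so ȳ = 5018/22 ≈ 228.09.

y ≈ 228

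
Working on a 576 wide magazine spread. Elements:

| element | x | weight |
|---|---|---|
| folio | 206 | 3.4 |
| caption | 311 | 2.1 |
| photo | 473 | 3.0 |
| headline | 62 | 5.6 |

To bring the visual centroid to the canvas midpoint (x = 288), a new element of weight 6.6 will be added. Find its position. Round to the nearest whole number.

x ≈ 431

After adding the new element, total weight = 3.4 + 2.1 + 3.0 + 5.6 + 6.6 = 20.7.
x: need Σw·x = 20.7·288 = 5961.6. Existing = 3.4·206 + 2.1·311 + 3.0·473 + 5.6·62 = 3119.7. Remainder 2841.9 / 6.6 ≈ 430.59.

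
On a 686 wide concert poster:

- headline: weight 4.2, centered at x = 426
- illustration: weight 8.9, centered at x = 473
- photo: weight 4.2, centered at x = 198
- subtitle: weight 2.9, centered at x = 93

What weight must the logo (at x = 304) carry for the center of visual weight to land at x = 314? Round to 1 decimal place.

w ≈ 75.7

Known weights sum to 4.2 + 8.9 + 4.2 + 2.9 = 20.2; their moment is 4.2·426 + 8.9·473 + 4.2·198 + 2.9·93 = 7100.2.
Set Σw·x/Σw = 314: (7100.2 + 304w) = 314·(20.2 + w).
So w = (314·20.2 − 7100.2)/(304 − 314) = -757.4/-10 ≈ 75.74.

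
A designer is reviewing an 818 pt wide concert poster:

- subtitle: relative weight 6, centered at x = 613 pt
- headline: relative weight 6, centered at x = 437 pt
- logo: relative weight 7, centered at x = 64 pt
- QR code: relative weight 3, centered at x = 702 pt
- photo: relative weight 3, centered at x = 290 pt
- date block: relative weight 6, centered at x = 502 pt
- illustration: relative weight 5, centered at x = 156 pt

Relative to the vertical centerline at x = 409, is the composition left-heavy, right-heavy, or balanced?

left-heavy

Weights sum to 6 + 6 + 7 + 3 + 3 + 6 + 5 = 36.
Σw·x = 13516; x̄ = 13516/36 ≈ 375.44.
Since 375.4 is left of 409, the composition reads left-heavy.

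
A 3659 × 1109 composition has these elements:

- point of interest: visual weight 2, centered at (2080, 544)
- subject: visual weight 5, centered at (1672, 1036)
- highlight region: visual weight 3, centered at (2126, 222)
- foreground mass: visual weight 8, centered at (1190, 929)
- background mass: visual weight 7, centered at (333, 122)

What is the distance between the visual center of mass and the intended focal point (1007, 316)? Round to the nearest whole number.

≈ 368

Total weight = 2 + 5 + 3 + 8 + 7 = 25.
Σw·x = 2·2080 + 5·1672 + 3·2126 + 8·1190 + 7·333 = 30749, so x̄ = 30749/25 ≈ 1229.96.
Σw·y = 2·544 + 5·1036 + 3·222 + 8·929 + 7·122 = 15220, so ȳ = 15220/25 ≈ 608.80.
Offset from (1007, 316): Δx ≈ 222.96, Δy ≈ 292.80; distance = √(Δx² + Δy²) ≈ 368.03.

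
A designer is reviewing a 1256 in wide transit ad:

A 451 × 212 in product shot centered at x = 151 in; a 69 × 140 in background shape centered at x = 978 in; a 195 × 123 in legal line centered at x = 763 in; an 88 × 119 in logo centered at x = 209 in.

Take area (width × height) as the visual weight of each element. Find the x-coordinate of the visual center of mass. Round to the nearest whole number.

Areas: product shot 451·212 = 95612, background shape 69·140 = 9660, legal line 195·123 = 23985, logo 88·119 = 10472. Total weight = 139729.
x-moment: 95612·151 + 9660·978 + 23985·763 + 10472·209 = 44374095; centroid 44374095/139729 ≈ 317.57.

x ≈ 318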